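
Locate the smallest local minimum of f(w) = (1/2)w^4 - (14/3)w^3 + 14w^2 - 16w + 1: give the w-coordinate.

4

f'(w) = 2w^3 - 14w^2 + 28w - 16 = 0 at w = 1, 2, 4.
Second-derivative test with f''(w) = 6w^2 - 28w + 28: f''(1) = 6 > 0 ⇒ local minimum; f''(2) = -4 < 0 ⇒ local maximum; f''(4) = 12 > 0 ⇒ local minimum.
The smallest local minimum is f(4) = -29/3.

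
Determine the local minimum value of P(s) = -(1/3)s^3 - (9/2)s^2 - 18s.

18

P'(s) = -s^2 - 9s - 18. Setting P'(s) = 0 gives s ∈ {-6, -3}.
P''(s) = -2s - 9. P''(-6) = 3 > 0 ⇒ local minimum; P''(-3) = -3 < 0 ⇒ local maximum.
The local minimum is P(-6) = 18.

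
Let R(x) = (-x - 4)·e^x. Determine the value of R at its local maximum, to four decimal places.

By the product rule, R'(x) = (-x - 5)·e^x. Since e^x > 0, the only critical point is x = -5.
R''(-5) has the same sign as -1 < 0, so this is a local maximum.
R(-5) = (1)·e^(-5) ≈ 0.0067.

0.0067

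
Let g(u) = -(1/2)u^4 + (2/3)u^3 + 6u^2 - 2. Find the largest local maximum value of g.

59/2

g'(u) = -2u^3 + 2u^2 + 12u. Setting g'(u) = 0 gives u ∈ {-2, 0, 3}.
Second-derivative test with g''(u) = -6u^2 + 4u + 12: g''(-2) = -20 < 0 ⇒ local maximum; g''(0) = 12 > 0 ⇒ local minimum; g''(3) = -30 < 0 ⇒ local maximum.
Thus g has its largest local maximum at u = 3, with value 59/2.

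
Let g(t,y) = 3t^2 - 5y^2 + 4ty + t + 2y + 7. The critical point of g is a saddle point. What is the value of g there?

531/76

∂g/∂t = 6t + 4y + 1 = 0 and ∂g/∂y = 4t - 10y + 2 = 0, so (t, y) = (-9/38, 2/19).
The Hessian has g_{tt} = 6, g_{yy} = -10, g_{ty} = 4, giving D = -76 < 0, so the point is a saddle point.
g(-9/38, 2/19) = 531/76.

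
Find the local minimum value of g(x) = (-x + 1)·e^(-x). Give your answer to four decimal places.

-0.1353

g'(x) = (-1)·e^(-x) + (-x + 1)·(-1)·e^(-x) = (x - 2)·e^(-x). Since e^(-x) > 0, the only critical point is x = 2.
g''(2) has the same sign as 1 > 0, so this is a local minimum.
g(2) = (-1)·e^(-2) ≈ -0.1353.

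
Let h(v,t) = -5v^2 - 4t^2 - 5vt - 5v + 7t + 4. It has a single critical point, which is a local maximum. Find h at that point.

∂h/∂v = -10v - 5t - 5 = 0 and ∂h/∂t = -5v - 8t + 7 = 0, so (v, t) = (-15/11, 19/11).
The Hessian has h_{vv} = -10, h_{tt} = -8, h_{vt} = -5, giving D = 55 > 0 with h_{vv} < 0, so the point is a local maximum.
h(-15/11, 19/11) = 148/11.

148/11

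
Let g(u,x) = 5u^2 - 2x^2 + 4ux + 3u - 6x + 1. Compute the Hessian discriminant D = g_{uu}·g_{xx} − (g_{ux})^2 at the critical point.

∂g/∂u = 10u + 4x + 3 = 0 and ∂g/∂x = 4u - 4x - 6 = 0, so (u, x) = (3/14, -9/7).
The Hessian has g_{uu} = 10, g_{xx} = -4, g_{ux} = 4, giving D = -56 < 0, so the point is a saddle point.
D = (10)·(-4) − (4)^2 = -56.

-56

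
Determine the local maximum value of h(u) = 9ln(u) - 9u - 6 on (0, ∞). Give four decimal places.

-15.0000

h'(u) = 9/u − 9 = 0 gives u = 1.
h''(u) = -9/u², which is negative for u > 0, so this is a local maximum.
h(1) = 9·ln(1) - 9 - 6 ≈ -15.0000.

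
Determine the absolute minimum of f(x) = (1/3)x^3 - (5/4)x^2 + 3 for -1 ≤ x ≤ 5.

19/48

f'(x) = x^2 - (5/2)x, which vanishes at x = 0 and x = 5/2.
Candidates: f(-1) = 17/12, f(0) = 3, f(5/2) = 19/48, f(5) = 161/12.
The minimum over the interval is 19/48, attained at x = 5/2.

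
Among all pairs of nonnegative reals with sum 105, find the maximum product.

With x + y = 105, the product is P(x) = x(105 − x).
P'(x) = 105 − 2x = 0 gives x = 105/2; P'' = −2 < 0, so this is the maximum.
P = 105/2·105/2 = 11025/4.

11025/4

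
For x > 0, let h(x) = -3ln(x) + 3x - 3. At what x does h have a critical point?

h'(x) = -3/x + 3 = 0 gives x = 1.
h''(x) = 3/x², which is positive for x > 0, so this is a local minimum.
h(1) = -3·ln(1) + 3 - 3 ≈ 0.0000.

1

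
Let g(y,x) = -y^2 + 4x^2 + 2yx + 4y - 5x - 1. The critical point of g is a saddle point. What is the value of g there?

∂g/∂y = -2y + 2x + 4 = 0 and ∂g/∂x = 2y + 8x - 5 = 0, so (y, x) = (21/10, 1/10).
The Hessian has g_{yy} = -2, g_{xx} = 8, g_{yx} = 2, giving D = -20 < 0, so the point is a saddle point.
g(21/10, 1/10) = 59/20.

59/20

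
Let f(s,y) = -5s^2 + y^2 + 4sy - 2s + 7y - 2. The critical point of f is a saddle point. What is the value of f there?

∂f/∂s = -10s + 4y - 2 = 0 and ∂f/∂y = 4s + 2y + 7 = 0, so (s, y) = (-8/9, -31/18).
The Hessian has f_{ss} = -10, f_{yy} = 2, f_{sy} = 4, giving D = -36 < 0, so the point is a saddle point.
f(-8/9, -31/18) = -257/36.

-257/36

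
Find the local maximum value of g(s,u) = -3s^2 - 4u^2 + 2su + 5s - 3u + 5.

317/44

∂g/∂s = -6s + 2u + 5 = 0 and ∂g/∂u = 2s - 8u - 3 = 0, so (s, u) = (17/22, -2/11).
The Hessian has g_{ss} = -6, g_{uu} = -8, g_{su} = 2, giving D = 44 > 0 with g_{ss} < 0, so the point is a local maximum.
g(17/22, -2/11) = 317/44.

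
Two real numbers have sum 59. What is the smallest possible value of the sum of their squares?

3481/2

With a + b = 59, a^2 + b^2 = a^2 + (59 − a)^2.
The derivative 2a − 2(59 − a) = 4a − 118 vanishes at a = 59/2; second derivative 4 > 0, a minimum.
The minimum is 2·(59/2)^2 = 3481/2.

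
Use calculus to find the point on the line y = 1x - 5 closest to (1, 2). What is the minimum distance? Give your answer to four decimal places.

Minimize D(x)^2 = (x - 1)^2 + (x - 7)^2.
d/dx[D^2] = 2(x - 1) + 2·1·(x - 7) = 0 ⇒ x = 4.
Then y = -1 and the distance is √(18) ≈ 4.2426.

4.2426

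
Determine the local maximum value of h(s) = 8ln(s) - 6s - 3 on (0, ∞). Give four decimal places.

h'(s) = 8/s − 6 = 0 gives s = 4/3.
h''(s) = -8/s², which is negative for s > 0, so this is a local maximum.
h(4/3) = 8·ln(4/3) - 8 - 3 ≈ -8.6985.

-8.6985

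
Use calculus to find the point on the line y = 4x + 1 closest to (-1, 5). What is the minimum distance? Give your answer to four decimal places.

1.9403

Minimize D(x)^2 = (x + 1)^2 + (4x - 4)^2.
d/dx[D^2] = 2(x + 1) + 2·4·(4x - 4) = 0 ⇒ x = 15/17.
Then y = 77/17 and the distance is √(64/17) ≈ 1.9403.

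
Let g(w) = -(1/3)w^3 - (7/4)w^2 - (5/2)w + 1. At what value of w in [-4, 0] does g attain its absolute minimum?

0

Differentiating, g'(w) = -w^2 - (7/2)w - 5/2; which vanishes at w = -5/2 and w = -1.
Candidates: g(-4) = 13/3, g(-5/2) = 73/48, g(-1) = 25/12, g(0) = 1.
Hence the absolute minimum is 1 at w = 0.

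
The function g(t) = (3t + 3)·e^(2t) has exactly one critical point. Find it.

Differentiating with the product rule gives g'(t) = (6t + 9)·e^(2t). Since e^(2t) > 0, the only critical point is t = -3/2.
g''(-3/2) has the same sign as 6 > 0, so this is a local minimum.
g(-3/2) = (-3/2)·e^(-3) ≈ -0.0747.

-3/2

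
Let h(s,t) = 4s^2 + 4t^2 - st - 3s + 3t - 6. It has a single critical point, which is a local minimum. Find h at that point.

-7

∂h/∂s = 8s - t - 3 = 0 and ∂h/∂t = -s + 8t + 3 = 0, so (s, t) = (1/3, -1/3).
The Hessian has h_{ss} = 8, h_{tt} = 8, h_{st} = -1, giving D = 63 > 0 with h_{ss} > 0, so the point is a local minimum.
h(1/3, -1/3) = -7.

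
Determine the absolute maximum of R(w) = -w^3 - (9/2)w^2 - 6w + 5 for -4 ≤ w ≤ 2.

21

Differentiating, R'(w) = -3w^2 - 9w - 6; which vanishes at w = -2 and w = -1.
Candidates: R(-4) = 21,  R(-2) = 7,  R(-1) = 15/2,  R(2) = -33.
So the maximum is R(-4) = 21.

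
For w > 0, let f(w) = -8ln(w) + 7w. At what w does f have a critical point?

f'(w) = -8/w + 7 = 0 gives w = 8/7.
f''(w) = 8/w², which is positive for w > 0, so this is a local minimum.
f(8/7) = -8·ln(8/7) + 8 ≈ 6.9317.

8/7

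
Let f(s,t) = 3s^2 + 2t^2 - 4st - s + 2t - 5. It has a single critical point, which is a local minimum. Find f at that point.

-23/4

∂f/∂s = 6s - 4t - 1 = 0 and ∂f/∂t = -4s + 4t + 2 = 0, so (s, t) = (-1/2, -1).
The Hessian has f_{ss} = 6, f_{tt} = 4, f_{st} = -4, giving D = 8 > 0 with f_{ss} > 0, so the point is a local minimum.
f(-1/2, -1) = -23/4.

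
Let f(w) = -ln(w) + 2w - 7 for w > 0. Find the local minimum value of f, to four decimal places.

f'(w) = -1/w + 2 = 0 gives w = 1/2.
f''(w) = 1/w², which is positive for w > 0, so this is a local minimum.
f(1/2) = -1·ln(1/2) + 1 - 7 ≈ -5.3069.

-5.3069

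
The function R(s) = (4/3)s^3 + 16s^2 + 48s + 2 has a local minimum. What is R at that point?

-122/3

R'(s) = 4s^2 + 32s + 48 = 0 at s = -6, -2.
Since R''(s) = 8s + 32, we get R''(-6) = -16 < 0 ⇒ local maximum; R''(-2) = 16 > 0 ⇒ local minimum.
The local minimum is R(-2) = -122/3.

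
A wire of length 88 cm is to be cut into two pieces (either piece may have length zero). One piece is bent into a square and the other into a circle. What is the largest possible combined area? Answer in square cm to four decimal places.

616.2479

Let x be the length used for the square. Square side x/4; circle radius (88−x)/(2π).
A(x) = (x/4)² + π·((88−x)/(2π))² = x²/16 + (88−x)²/(4π) for 0 ≤ x ≤ 88. A'(x) = x/8 − (88−x)/(2π) = 0 gives x = 4·88/(π+4) ≈ 49.2887.
A'' > 0, so the interior critical point is a minimum; the maximum is at an endpoint. A(0) = 616.2479 and A(88) = 484.0000, so the largest area is 616.2479.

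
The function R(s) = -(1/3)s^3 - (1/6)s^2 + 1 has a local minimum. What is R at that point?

Critical points: R'(s) = -s^2 - (1/3)s vanishes at s = -1/3, 0.
Second-derivative test with R''(s) = -2s - 1/3: R''(-1/3) = 1/3 > 0 ⇒ local minimum; R''(0) = -1/3 < 0 ⇒ local maximum.
So the local minimum value is R(-1/3) = 161/162.

161/162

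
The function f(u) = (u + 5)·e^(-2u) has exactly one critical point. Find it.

-9/2

f'(u) = 1·e^(-2u) + (u + 5)·(-2)·e^(-2u) = (-2u - 9)·e^(-2u). Since e^(-2u) > 0, the only critical point is u = -9/2.
f''(-9/2) has the same sign as -2 < 0, so this is a local maximum.
f(-9/2) = (1/2)·e^(9) ≈ 4051.5420.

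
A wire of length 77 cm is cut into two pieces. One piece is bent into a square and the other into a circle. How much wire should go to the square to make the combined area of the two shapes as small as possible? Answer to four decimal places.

Let x be the length used for the square. Square side x/4; circle radius (77−x)/(2π).
A(x) = (x/4)² + π·((77−x)/(2π))² = x²/16 + (77−x)²/(4π) for 0 ≤ x ≤ 77. A'(x) = x/8 − (77−x)/(2π) = 0 gives x = 4·77/(π+4) ≈ 43.1276.
A'' = 1/8 + 1/(2π) > 0, so this gives the minimum combined area; x ≈ 43.1276 cm to the square.

43.1276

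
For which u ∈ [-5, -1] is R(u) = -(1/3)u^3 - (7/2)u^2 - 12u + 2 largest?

The derivative is -u^2 - 7u - 12, which vanishes at u = -4 and u = -3.
Compare values at every candidate in [-5, -1]: R(-5) = 97/6,  R(-4) = 46/3,  R(-3) = 31/2,  R(-1) = 65/6.
The maximum over the interval is 97/6, attained at u = -5.

-5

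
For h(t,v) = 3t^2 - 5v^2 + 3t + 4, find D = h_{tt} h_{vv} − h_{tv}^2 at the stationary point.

-60

∂h/∂t = 6t + 3 = 0 and ∂h/∂v = -10v = 0, so (t, v) = (-1/2, 0).
The Hessian has h_{tt} = 6, h_{vv} = -10, h_{tv} = 0, giving D = -60 < 0, so the point is a saddle point.
D = (6)·(-10) − (0)^2 = -60.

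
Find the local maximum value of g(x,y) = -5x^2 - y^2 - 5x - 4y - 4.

5/4

∂g/∂x = -10x - 5 = 0 and ∂g/∂y = -2y - 4 = 0, so (x, y) = (-1/2, -2).
The Hessian has g_{xx} = -10, g_{yy} = -2, g_{xy} = 0, giving D = 20 > 0 with g_{xx} < 0, so the point is a local maximum.
g(-1/2, -2) = 5/4.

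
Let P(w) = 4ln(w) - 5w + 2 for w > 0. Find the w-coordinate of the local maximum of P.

P'(w) = 4/w − 5 = 0 gives w = 4/5.
P''(w) = -4/w², which is negative for w > 0, so this is a local maximum.
P(4/5) = 4·ln(4/5) - 4 + 2 ≈ -2.8926.

4/5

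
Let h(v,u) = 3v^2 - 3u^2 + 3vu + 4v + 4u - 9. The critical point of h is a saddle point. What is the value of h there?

∂h/∂v = 6v + 3u + 4 = 0 and ∂h/∂u = 3v - 6u + 4 = 0, so (v, u) = (-4/5, 4/15).
The Hessian has h_{vv} = 6, h_{uu} = -6, h_{vu} = 3, giving D = -45 < 0, so the point is a saddle point.
h(-4/5, 4/15) = -151/15.

-151/15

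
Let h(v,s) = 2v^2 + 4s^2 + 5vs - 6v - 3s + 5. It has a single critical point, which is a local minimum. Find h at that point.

∂h/∂v = 4v + 5s - 6 = 0 and ∂h/∂s = 5v + 8s - 3 = 0, so (v, s) = (33/7, -18/7).
The Hessian has h_{vv} = 4, h_{ss} = 8, h_{vs} = 5, giving D = 7 > 0 with h_{vv} > 0, so the point is a local minimum.
h(33/7, -18/7) = -37/7.

-37/7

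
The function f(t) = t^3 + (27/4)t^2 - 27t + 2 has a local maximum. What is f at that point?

191

f'(t) = 3t^2 + (27/2)t - 27. Setting f'(t) = 0 gives t ∈ {-6, 3/2}.
Second-derivative test with f''(t) = 6t + 27/2: f''(-6) = -45/2 < 0 ⇒ local maximum; f''(3/2) = 45/2 > 0 ⇒ local minimum.
The local maximum is f(-6) = 191.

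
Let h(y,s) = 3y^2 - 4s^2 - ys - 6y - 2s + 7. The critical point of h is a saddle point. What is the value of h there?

223/49

∂h/∂y = 6y - s - 6 = 0 and ∂h/∂s = -y - 8s - 2 = 0, so (y, s) = (46/49, -18/49).
The Hessian has h_{yy} = 6, h_{ss} = -8, h_{ys} = -1, giving D = -49 < 0, so the point is a saddle point.
h(46/49, -18/49) = 223/49.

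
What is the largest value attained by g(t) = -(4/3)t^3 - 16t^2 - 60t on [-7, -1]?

The derivative is -4t^2 - 32t - 60, which vanishes at t = -5 and t = -3.
Candidates: g(-7) = 280/3, g(-5) = 200/3, g(-3) = 72, g(-1) = 136/3.
The maximum over the interval is 280/3, attained at t = -7.

280/3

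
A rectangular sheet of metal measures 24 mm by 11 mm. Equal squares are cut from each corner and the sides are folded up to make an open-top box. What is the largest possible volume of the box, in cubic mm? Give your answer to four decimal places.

285.7462

With cut size x, the volume is V(x) = x(24 − 2x)(11 − 2x) for 0 < x < 5.5.
V'(x) = 12x^2 − 140x + 264. Setting V'(x) = 0 gives x ≈ 2.3652 (the root in (0, 5.5)).
V''(x) = 24x − 140 is negative there, so this is the maximum; V ≈ 285.7462.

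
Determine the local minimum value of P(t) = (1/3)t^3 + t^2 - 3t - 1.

P'(t) = t^2 + 2t - 3 = 0 at t = -3, 1.
Second-derivative test with P''(t) = 2t + 2: P''(-3) = -4 < 0 ⇒ local maximum; P''(1) = 4 > 0 ⇒ local minimum.
The local minimum is P(1) = -8/3.

-8/3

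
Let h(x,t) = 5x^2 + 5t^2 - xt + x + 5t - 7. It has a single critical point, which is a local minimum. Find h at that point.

∂h/∂x = 10x - t + 1 = 0 and ∂h/∂t = -x + 10t + 5 = 0, so (x, t) = (-5/33, -17/33).
The Hessian has h_{xx} = 10, h_{tt} = 10, h_{xt} = -1, giving D = 99 > 0 with h_{xx} > 0, so the point is a local minimum.
h(-5/33, -17/33) = -92/11.

-92/11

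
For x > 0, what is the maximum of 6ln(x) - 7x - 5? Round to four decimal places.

P'(x) = 6/x − 7 = 0 gives x = 6/7.
P''(x) = -6/x², which is negative for x > 0, so this is a local maximum.
P(6/7) = 6·ln(6/7) - 6 - 5 ≈ -11.9249.

-11.9249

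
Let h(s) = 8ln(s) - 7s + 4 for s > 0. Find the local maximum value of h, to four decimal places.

-2.9317

h'(s) = 8/s − 7 = 0 gives s = 8/7.
h''(s) = -8/s², which is negative for s > 0, so this is a local maximum.
h(8/7) = 8·ln(8/7) - 8 + 4 ≈ -2.9317.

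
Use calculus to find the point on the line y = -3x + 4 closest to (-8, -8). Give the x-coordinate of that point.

Minimize D(x)^2 = (x + 8)^2 + (-3x + 12)^2.
d/dx[D^2] = 2(x + 8) + 2·(-3)·(-3x + 12) = 0 ⇒ x = 14/5.
Then y = -22/5 and the distance is √(648/5) ≈ 11.3842.

14/5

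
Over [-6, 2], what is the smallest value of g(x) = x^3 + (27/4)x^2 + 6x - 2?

g'(x) = 3x^2 + (27/2)x + 6, which vanishes at x = -4 and x = -1/2.
Evaluating at the critical points and endpoints: g(-6) = -11,  g(-4) = 18,  g(-1/2) = -55/16,  g(2) = 45.
So the minimum is g(-6) = -11.

-11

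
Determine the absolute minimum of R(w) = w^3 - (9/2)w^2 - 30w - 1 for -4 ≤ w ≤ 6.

-277/2

Differentiating, R'(w) = 3w^2 - 9w - 30; which vanishes at w = -2 and w = 5.
Compare values at every candidate in [-4, 6]: R(-4) = -17, R(-2) = 33, R(5) = -277/2, R(6) = -127.
Hence the absolute minimum is -277/2 at w = 5.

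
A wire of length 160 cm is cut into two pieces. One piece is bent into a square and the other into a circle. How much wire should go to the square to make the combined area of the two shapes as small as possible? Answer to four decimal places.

89.6159

Let x be the length used for the square. Square side x/4; circle radius (160−x)/(2π).
A(x) = (x/4)² + π·((160−x)/(2π))² = x²/16 + (160−x)²/(4π) for 0 ≤ x ≤ 160. A'(x) = x/8 − (160−x)/(2π) = 0 gives x = 4·160/(π+4) ≈ 89.6159.
A'' = 1/8 + 1/(2π) > 0, so this gives the minimum combined area; x ≈ 89.6159 cm to the square.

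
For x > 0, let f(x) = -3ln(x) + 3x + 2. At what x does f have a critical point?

1

f'(x) = -3/x + 3 = 0 gives x = 1.
f''(x) = 3/x², which is positive for x > 0, so this is a local minimum.
f(1) = -3·ln(1) + 3 + 2 ≈ 5.0000.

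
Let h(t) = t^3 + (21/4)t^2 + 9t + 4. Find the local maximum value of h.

h'(t) = 3t^2 + (21/2)t + 9. Setting h'(t) = 0 gives t ∈ {-2, -3/2}.
Second-derivative test with h''(t) = 6t + 21/2: h''(-2) = -3/2 < 0 ⇒ local maximum; h''(-3/2) = 3/2 > 0 ⇒ local minimum.
The local maximum is h(-2) = -1.

-1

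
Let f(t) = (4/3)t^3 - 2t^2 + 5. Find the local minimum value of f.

13/3

f'(t) = 4t^2 - 4t. Setting f'(t) = 0 gives t ∈ {0, 1}.
Second-derivative test with f''(t) = 8t - 4: f''(0) = -4 < 0 ⇒ local maximum; f''(1) = 4 > 0 ⇒ local minimum.
The local minimum is f(1) = 13/3.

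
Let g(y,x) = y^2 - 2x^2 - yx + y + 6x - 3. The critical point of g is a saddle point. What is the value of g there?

13/9

∂g/∂y = 2y - x + 1 = 0 and ∂g/∂x = -y - 4x + 6 = 0, so (y, x) = (2/9, 13/9).
The Hessian has g_{yy} = 2, g_{xx} = -4, g_{yx} = -1, giving D = -9 < 0, so the point is a saddle point.
g(2/9, 13/9) = 13/9.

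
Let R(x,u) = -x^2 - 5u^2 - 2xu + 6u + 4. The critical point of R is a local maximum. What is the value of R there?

25/4

∂R/∂x = -2x - 2u = 0 and ∂R/∂u = -2x - 10u + 6 = 0, so (x, u) = (-3/4, 3/4).
The Hessian has R_{xx} = -2, R_{uu} = -10, R_{xu} = -2, giving D = 16 > 0 with R_{xx} < 0, so the point is a local maximum.
R(-3/4, 3/4) = 25/4.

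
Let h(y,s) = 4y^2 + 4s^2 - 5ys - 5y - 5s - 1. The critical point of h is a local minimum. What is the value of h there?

-28/3

∂h/∂y = 8y - 5s - 5 = 0 and ∂h/∂s = -5y + 8s - 5 = 0, so (y, s) = (5/3, 5/3).
The Hessian has h_{yy} = 8, h_{ss} = 8, h_{ys} = -5, giving D = 39 > 0 with h_{yy} > 0, so the point is a local minimum.
h(5/3, 5/3) = -28/3.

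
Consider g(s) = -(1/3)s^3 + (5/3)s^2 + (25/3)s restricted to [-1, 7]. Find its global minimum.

The derivative is -s^2 + (10/3)s + 25/3, whose only zero in [-1, 7] is s = 5.
Compare values at every candidate in [-1, 7]: g(-1) = -19/3; g(5) = 125/3; g(7) = 77/3.
The minimum over the interval is -19/3, attained at s = -1.

-19/3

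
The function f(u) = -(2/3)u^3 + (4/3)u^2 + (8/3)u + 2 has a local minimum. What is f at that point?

f'(u) = -2u^2 + (8/3)u + 8/3. Setting f'(u) = 0 gives u ∈ {-2/3, 2}.
Second-derivative test with f''(u) = -4u + 8/3: f''(-2/3) = 16/3 > 0 ⇒ local minimum; f''(2) = -16/3 < 0 ⇒ local maximum.
Thus f has its local minimum at u = -2/3, with value 82/81.

82/81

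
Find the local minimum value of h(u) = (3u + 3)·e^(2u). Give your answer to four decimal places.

-0.0747

By the product rule, h'(u) = (6u + 9)·e^(2u). Since e^(2u) > 0, the only critical point is u = -3/2.
h''(-3/2) has the same sign as 6 > 0, so this is a local minimum.
h(-3/2) = (-3/2)·e^(-3) ≈ -0.0747.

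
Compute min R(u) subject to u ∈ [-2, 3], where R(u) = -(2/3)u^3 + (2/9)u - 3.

Differentiating, R'(u) = -2u^2 + 2/9; which vanishes at u = -1/3 and u = 1/3.
Compare values at every candidate in [-2, 3]: R(-2) = 17/9, R(-1/3) = -247/81, R(1/3) = -239/81, R(3) = -61/3.
So the minimum is R(3) = -61/3.

-61/3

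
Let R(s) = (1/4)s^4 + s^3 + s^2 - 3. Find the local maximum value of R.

Critical points: R'(s) = s^3 + 3s^2 + 2s vanishes at s = -2, -1, 0.
Since R''(s) = 3s^2 + 6s + 2, we get R''(-2) = 2 > 0 ⇒ local minimum; R''(-1) = -1 < 0 ⇒ local maximum; R''(0) = 2 > 0 ⇒ local minimum.
The local maximum is R(-1) = -11/4.

-11/4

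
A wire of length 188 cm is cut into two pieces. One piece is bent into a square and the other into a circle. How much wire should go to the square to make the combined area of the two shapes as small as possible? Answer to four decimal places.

Let x be the length used for the square. Square side x/4; circle radius (188−x)/(2π).
A(x) = (x/4)² + π·((188−x)/(2π))² = x²/16 + (188−x)²/(4π) for 0 ≤ x ≤ 188. A'(x) = x/8 − (188−x)/(2π) = 0 gives x = 4·188/(π+4) ≈ 105.2986.
A'' = 1/8 + 1/(2π) > 0, so this gives the minimum combined area; x ≈ 105.2986 cm to the square.

105.2986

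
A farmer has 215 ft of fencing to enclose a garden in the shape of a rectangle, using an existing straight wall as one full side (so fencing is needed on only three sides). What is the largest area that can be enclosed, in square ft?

Let the sides perpendicular to the wall have length x and the parallel side y, so 2x + y = 215 and the area is A = xy = x(215 − 2x).
A'(x) = 215 − 4x = 0 gives x = 215/4, and A''(x) = −4 < 0 confirms a maximum.
Then y = 215 − 2·215/4 = 215/2 and A = 46225/8.

46225/8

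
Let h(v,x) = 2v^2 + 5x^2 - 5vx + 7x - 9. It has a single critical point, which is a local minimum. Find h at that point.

∂h/∂v = 4v - 5x = 0 and ∂h/∂x = -5v + 10x + 7 = 0, so (v, x) = (-7/3, -28/15).
The Hessian has h_{vv} = 4, h_{xx} = 10, h_{vx} = -5, giving D = 15 > 0 with h_{vv} > 0, so the point is a local minimum.
h(-7/3, -28/15) = -233/15.

-233/15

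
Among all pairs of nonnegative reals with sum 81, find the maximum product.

6561/4

With x + y = 81, the product is P(x) = x(81 − x).
P'(x) = 81 − 2x = 0 gives x = 81/2; P'' = −2 < 0, so this is the maximum.
P = 81/2·81/2 = 6561/4.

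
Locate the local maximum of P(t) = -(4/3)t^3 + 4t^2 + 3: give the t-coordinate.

P'(t) = -4t^2 + 8t. Setting P'(t) = 0 gives t ∈ {0, 2}.
P''(t) = -8t + 8. P''(0) = 8 > 0 ⇒ local minimum; P''(2) = -8 < 0 ⇒ local maximum.
So the local maximum value is P(2) = 25/3.

2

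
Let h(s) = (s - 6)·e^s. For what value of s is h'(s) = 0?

5

h'(s) = 1·e^s + (s - 6)·1·e^s = (s - 5)·e^s. Since e^s > 0, the only critical point is s = 5.
h''(5) has the same sign as 1 > 0, so this is a local minimum.
h(5) = (-1)·e^(5) ≈ -148.4132.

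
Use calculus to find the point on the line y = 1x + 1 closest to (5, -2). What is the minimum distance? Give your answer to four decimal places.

5.6569

Minimize D(x)^2 = (x - 5)^2 + (x + 3)^2.
d/dx[D^2] = 2(x - 5) + 2·1·(x + 3) = 0 ⇒ x = 1.
Then y = 2 and the distance is √(32) ≈ 5.6569.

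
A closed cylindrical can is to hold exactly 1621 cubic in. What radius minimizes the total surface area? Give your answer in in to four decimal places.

6.3660

With radius r and height h, πr²h = 1621 so h = 1621/(πr²), and S(r) = 2πr² + 2πrh = 2πr² + 2·1621/r.
S'(r) = 4πr − 2·1621/r² = 0 ⇒ r³ = 1621/(2π), so r ≈ 6.3660 and h = 2r ≈ 12.7320.
S''(r) = 4π + 4·1621/r³ > 0, so this is the minimum; S ≈ 763.9001.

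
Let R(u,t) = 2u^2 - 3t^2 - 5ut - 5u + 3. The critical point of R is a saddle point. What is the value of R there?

72/49

∂R/∂u = 4u - 5t - 5 = 0 and ∂R/∂t = -5u - 6t = 0, so (u, t) = (30/49, -25/49).
The Hessian has R_{uu} = 4, R_{tt} = -6, R_{ut} = -5, giving D = -49 < 0, so the point is a saddle point.
R(30/49, -25/49) = 72/49.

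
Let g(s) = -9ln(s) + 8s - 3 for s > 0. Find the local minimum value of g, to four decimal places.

4.9400

g'(s) = -9/s + 8 = 0 gives s = 9/8.
g''(s) = 9/s², which is positive for s > 0, so this is a local minimum.
g(9/8) = -9·ln(9/8) + 9 - 3 ≈ 4.9400.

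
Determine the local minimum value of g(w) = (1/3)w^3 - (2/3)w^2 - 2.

g'(w) = w^2 - (4/3)w. Setting g'(w) = 0 gives w ∈ {0, 4/3}.
g''(w) = 2w - 4/3. g''(0) = -4/3 < 0 ⇒ local maximum; g''(4/3) = 4/3 > 0 ⇒ local minimum.
The local minimum is g(4/3) = -194/81.

-194/81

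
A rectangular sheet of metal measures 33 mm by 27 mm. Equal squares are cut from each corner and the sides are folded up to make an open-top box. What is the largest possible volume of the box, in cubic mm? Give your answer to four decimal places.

With cut size x, the volume is V(x) = x(33 − 2x)(27 − 2x) for 0 < x < 13.5.
V'(x) = 12x^2 − 240x + 891. Setting V'(x) = 0 gives x ≈ 4.9256 (the root in (0, 13.5)).
V''(x) = 24x − 240 is negative there, so this is the maximum; V ≈ 1955.3358.

1955.3358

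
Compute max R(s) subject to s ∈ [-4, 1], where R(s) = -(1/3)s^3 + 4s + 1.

19/3

Differentiating, R'(s) = -s^2 + 4; whose only zero in [-4, 1] is s = -2.
Candidates: R(-4) = 19/3; R(-2) = -13/3; R(1) = 14/3.
The maximum over the interval is 19/3, attained at s = -4.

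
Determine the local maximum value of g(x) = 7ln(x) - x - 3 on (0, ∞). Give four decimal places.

3.6214

g'(x) = 7/x − 1 = 0 gives x = 7.
g''(x) = -7/x², which is negative for x > 0, so this is a local maximum.
g(7) = 7·ln(7) - 7 - 3 ≈ 3.6214.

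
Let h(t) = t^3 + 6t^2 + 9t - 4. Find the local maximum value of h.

-4

h'(t) = 3t^2 + 12t + 9 = 0 at t = -3, -1.
Since h''(t) = 6t + 12, we get h''(-3) = -6 < 0 ⇒ local maximum; h''(-1) = 6 > 0 ⇒ local minimum.
So the local maximum value is h(-3) = -4.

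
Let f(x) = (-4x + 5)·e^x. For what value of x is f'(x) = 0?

1/4

Differentiating with the product rule gives f'(x) = (-4x + 1)·e^x. Since e^x > 0, the only critical point is x = 1/4.
f''(1/4) has the same sign as -4 < 0, so this is a local maximum.
f(1/4) = (4)·e^(1/4) ≈ 5.1361.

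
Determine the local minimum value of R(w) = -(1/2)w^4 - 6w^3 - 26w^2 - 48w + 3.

69/2

R'(w) = -2w^3 - 18w^2 - 52w - 48. Setting R'(w) = 0 gives w ∈ {-4, -3, -2}.
R''(w) = -6w^2 - 36w - 52. R''(-4) = -4 < 0 ⇒ local maximum; R''(-3) = 2 > 0 ⇒ local minimum; R''(-2) = -4 < 0 ⇒ local maximum.
Thus R has its local minimum at w = -3, with value 69/2.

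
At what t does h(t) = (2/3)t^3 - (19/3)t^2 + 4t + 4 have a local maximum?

1/3

Critical points: h'(t) = 2t^2 - (38/3)t + 4 vanishes at t = 1/3, 6.
h''(t) = 4t - 38/3. h''(1/3) = -34/3 < 0 ⇒ local maximum; h''(6) = 34/3 > 0 ⇒ local minimum.
Thus h has its local maximum at t = 1/3, with value 377/81.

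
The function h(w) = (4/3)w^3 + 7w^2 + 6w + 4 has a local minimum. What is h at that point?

h'(w) = 4w^2 + 14w + 6. Setting h'(w) = 0 gives w ∈ {-3, -1/2}.
h''(w) = 8w + 14. h''(-3) = -10 < 0 ⇒ local maximum; h''(-1/2) = 10 > 0 ⇒ local minimum.
Thus h has its local minimum at w = -1/2, with value 31/12.

31/12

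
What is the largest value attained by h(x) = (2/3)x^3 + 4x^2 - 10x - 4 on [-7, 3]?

188/3

h'(x) = 2x^2 + 8x - 10, which vanishes at x = -5 and x = 1.
Evaluating at the critical points and endpoints: h(-7) = 100/3,  h(-5) = 188/3,  h(1) = -28/3,  h(3) = 20.
Hence the absolute maximum is 188/3 at x = -5.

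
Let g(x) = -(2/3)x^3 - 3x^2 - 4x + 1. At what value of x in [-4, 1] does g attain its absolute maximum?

-4

g'(x) = -2x^2 - 6x - 4, which vanishes at x = -2 and x = -1.
Compare values at every candidate in [-4, 1]: g(-4) = 35/3,  g(-2) = 7/3,  g(-1) = 8/3,  g(1) = -20/3.
Hence the absolute maximum is 35/3 at x = -4.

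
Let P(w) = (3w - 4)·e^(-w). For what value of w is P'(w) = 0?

P'(w) = 3·e^(-w) + (3w - 4)·(-1)·e^(-w) = (-3w + 7)·e^(-w). Since e^(-w) > 0, the only critical point is w = 7/3.
P''(7/3) has the same sign as -3 < 0, so this is a local maximum.
P(7/3) = (3)·e^(-7/3) ≈ 0.2909.

7/3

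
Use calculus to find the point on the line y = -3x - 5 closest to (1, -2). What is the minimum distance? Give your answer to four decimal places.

Minimize D(x)^2 = (x - 1)^2 + (-3x - 3)^2.
d/dx[D^2] = 2(x - 1) + 2·(-3)·(-3x - 3) = 0 ⇒ x = -4/5.
Then y = -13/5 and the distance is √(18/5) ≈ 1.8974.

1.8974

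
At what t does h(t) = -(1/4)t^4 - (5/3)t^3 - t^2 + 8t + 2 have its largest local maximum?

1

Critical points: h'(t) = -t^3 - 5t^2 - 2t + 8 vanishes at t = -4, -2, 1.
Since h''(t) = -3t^2 - 10t - 2, we get h''(-4) = -10 < 0 ⇒ local maximum; h''(-2) = 6 > 0 ⇒ local minimum; h''(1) = -15 < 0 ⇒ local maximum.
The largest local maximum is h(1) = 85/12.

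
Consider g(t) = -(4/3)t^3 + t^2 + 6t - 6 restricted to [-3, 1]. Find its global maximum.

21

The derivative is -4t^2 + 2t + 6, whose only zero in [-3, 1] is t = -1.
Candidates: g(-3) = 21,  g(-1) = -29/3,  g(1) = -1/3.
The maximum over the interval is 21, attained at t = -3.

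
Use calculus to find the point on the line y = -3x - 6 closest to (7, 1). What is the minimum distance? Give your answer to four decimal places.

Minimize D(x)^2 = (x - 7)^2 + (-3x - 7)^2.
d/dx[D^2] = 2(x - 7) + 2·(-3)·(-3x - 7) = 0 ⇒ x = -7/5.
Then y = -9/5 and the distance is √(392/5) ≈ 8.8544.

8.8544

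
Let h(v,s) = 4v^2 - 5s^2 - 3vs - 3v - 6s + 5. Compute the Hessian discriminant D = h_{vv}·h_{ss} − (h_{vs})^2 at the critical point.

-89

∂h/∂v = 8v - 3s - 3 = 0 and ∂h/∂s = -3v - 10s - 6 = 0, so (v, s) = (12/89, -57/89).
The Hessian has h_{vv} = 8, h_{ss} = -10, h_{vs} = -3, giving D = -89 < 0, so the point is a saddle point.
D = (8)·(-10) − (-3)^2 = -89.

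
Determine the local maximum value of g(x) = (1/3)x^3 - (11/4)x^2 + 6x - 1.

47/16

g'(x) = x^2 - (11/2)x + 6 = 0 at x = 3/2, 4.
Second-derivative test with g''(x) = 2x - 11/2: g''(3/2) = -5/2 < 0 ⇒ local maximum; g''(4) = 5/2 > 0 ⇒ local minimum.
Thus g has its local maximum at x = 3/2, with value 47/16.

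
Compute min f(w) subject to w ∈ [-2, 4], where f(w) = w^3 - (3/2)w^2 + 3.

-11

f'(w) = 3w^2 - 3w, which vanishes at w = 0 and w = 1.
Evaluating at the critical points and endpoints: f(-2) = -11,  f(0) = 3,  f(1) = 5/2,  f(4) = 43.
Hence the absolute minimum is -11 at w = -2.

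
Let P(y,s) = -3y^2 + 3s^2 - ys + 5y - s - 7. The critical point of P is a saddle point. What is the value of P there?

-192/37

∂P/∂y = -6y - s + 5 = 0 and ∂P/∂s = -y + 6s - 1 = 0, so (y, s) = (29/37, 11/37).
The Hessian has P_{yy} = -6, P_{ss} = 6, P_{ys} = -1, giving D = -37 < 0, so the point is a saddle point.
P(29/37, 11/37) = -192/37.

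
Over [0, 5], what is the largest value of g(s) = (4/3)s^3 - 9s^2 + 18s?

95/3

The derivative is 4s^2 - 18s + 18, which vanishes at s = 3/2 and s = 3.
Evaluating at the critical points and endpoints: g(0) = 0; g(3/2) = 45/4; g(3) = 9; g(5) = 95/3.
Hence the absolute maximum is 95/3 at s = 5.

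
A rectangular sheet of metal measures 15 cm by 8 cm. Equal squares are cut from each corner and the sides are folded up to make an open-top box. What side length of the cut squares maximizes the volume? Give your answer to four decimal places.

With cut size x, the volume is V(x) = x(15 − 2x)(8 − 2x) for 0 < x < 4.
V'(x) = 12x^2 − 92x + 120. Setting V'(x) = 0 gives x ≈ 1.6667 (the root in (0, 4)).
V''(x) = 24x − 92 is negative there, so this is the maximum; V ≈ 90.7407.

1.6667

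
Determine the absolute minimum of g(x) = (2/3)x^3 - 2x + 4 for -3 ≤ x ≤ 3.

g'(x) = 2x^2 - 2, which vanishes at x = -1 and x = 1.
Evaluating at the critical points and endpoints: g(-3) = -8; g(-1) = 16/3; g(1) = 8/3; g(3) = 16.
So the minimum is g(-3) = -8.

-8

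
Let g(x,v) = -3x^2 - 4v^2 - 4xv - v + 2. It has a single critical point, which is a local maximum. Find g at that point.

67/32

∂g/∂x = -6x - 4v = 0 and ∂g/∂v = -4x - 8v - 1 = 0, so (x, v) = (1/8, -3/16).
The Hessian has g_{xx} = -6, g_{vv} = -8, g_{xv} = -4, giving D = 32 > 0 with g_{xx} < 0, so the point is a local maximum.
g(1/8, -3/16) = 67/32.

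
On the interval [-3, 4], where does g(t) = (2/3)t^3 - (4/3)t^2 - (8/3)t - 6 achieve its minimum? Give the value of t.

-3

g'(t) = 2t^2 - (8/3)t - 8/3, which vanishes at t = -2/3 and t = 2.
Candidates: g(-3) = -28, g(-2/3) = -406/81, g(2) = -34/3, g(4) = 14/3.
Hence the absolute minimum is -28 at t = -3.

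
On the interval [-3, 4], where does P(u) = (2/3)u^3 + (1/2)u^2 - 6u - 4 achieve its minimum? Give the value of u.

Differentiating, P'(u) = 2u^2 + u - 6; which vanishes at u = -2 and u = 3/2.
Evaluating at the critical points and endpoints: P(-3) = 1/2, P(-2) = 14/3, P(3/2) = -77/8, P(4) = 68/3.
The minimum over the interval is -77/8, attained at u = 3/2.

3/2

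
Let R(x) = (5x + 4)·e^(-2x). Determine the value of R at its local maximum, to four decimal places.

R'(x) = 5·e^(-2x) + (5x + 4)·(-2)·e^(-2x) = (-10x - 3)·e^(-2x). Since e^(-2x) > 0, the only critical point is x = -3/10.
R''(-3/10) has the same sign as -10 < 0, so this is a local maximum.
R(-3/10) = (5/2)·e^(3/5) ≈ 4.5553.

4.5553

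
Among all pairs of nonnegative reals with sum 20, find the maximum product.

With x + y = 20, the product is P(x) = x(20 − x).
P'(x) = 20 − 2x = 0 gives x = 10; P'' = −2 < 0, so this is the maximum.
P = 10·10 = 100.

100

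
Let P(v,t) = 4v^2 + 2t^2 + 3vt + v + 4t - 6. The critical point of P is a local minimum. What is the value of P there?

-192/23

∂P/∂v = 8v + 3t + 1 = 0 and ∂P/∂t = 3v + 4t + 4 = 0, so (v, t) = (8/23, -29/23).
The Hessian has P_{vv} = 8, P_{tt} = 4, P_{vt} = 3, giving D = 23 > 0 with P_{vv} > 0, so the point is a local minimum.
P(8/23, -29/23) = -192/23.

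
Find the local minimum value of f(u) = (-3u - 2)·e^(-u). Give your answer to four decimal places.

-2.1496

Differentiating with the product rule gives f'(u) = (3u - 1)·e^(-u). Since e^(-u) > 0, the only critical point is u = 1/3.
f''(1/3) has the same sign as 3 > 0, so this is a local minimum.
f(1/3) = (-3)·e^(-1/3) ≈ -2.1496.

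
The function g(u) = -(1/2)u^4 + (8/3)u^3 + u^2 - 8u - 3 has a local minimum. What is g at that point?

-47/6

g'(u) = -2u^3 + 8u^2 + 2u - 8 = 0 at u = -1, 1, 4.
g''(u) = -6u^2 + 16u + 2. g''(-1) = -20 < 0 ⇒ local maximum; g''(1) = 12 > 0 ⇒ local minimum; g''(4) = -30 < 0 ⇒ local maximum.
The local minimum is g(1) = -47/6.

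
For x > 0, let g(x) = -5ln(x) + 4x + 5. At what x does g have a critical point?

g'(x) = -5/x + 4 = 0 gives x = 5/4.
g''(x) = 5/x², which is positive for x > 0, so this is a local minimum.
g(5/4) = -5·ln(5/4) + 5 + 5 ≈ 8.8843.

5/4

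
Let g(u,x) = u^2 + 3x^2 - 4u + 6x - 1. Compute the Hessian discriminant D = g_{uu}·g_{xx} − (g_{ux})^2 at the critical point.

∂g/∂u = 2u - 4 = 0 and ∂g/∂x = 6x + 6 = 0, so (u, x) = (2, -1).
The Hessian has g_{uu} = 2, g_{xx} = 6, g_{ux} = 0, giving D = 12 > 0 with g_{uu} > 0, so the point is a local minimum.
D = (2)·(6) − (0)^2 = 12.

12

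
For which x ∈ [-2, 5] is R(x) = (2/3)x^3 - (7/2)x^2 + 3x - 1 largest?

The derivative is 2x^2 - 7x + 3, which vanishes at x = 1/2 and x = 3.
Compare values at every candidate in [-2, 5]: R(-2) = -79/3, R(1/2) = -7/24, R(3) = -11/2, R(5) = 59/6.
So the maximum is R(5) = 59/6.

5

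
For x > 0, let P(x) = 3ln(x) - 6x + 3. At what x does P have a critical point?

1/2

P'(x) = 3/x − 6 = 0 gives x = 1/2.
P''(x) = -3/x², which is negative for x > 0, so this is a local maximum.
P(1/2) = 3·ln(1/2) - 3 + 3 ≈ -2.0794.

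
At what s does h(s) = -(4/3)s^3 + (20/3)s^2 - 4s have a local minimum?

Critical points: h'(s) = -4s^2 + (40/3)s - 4 vanishes at s = 1/3, 3.
h''(s) = -8s + 40/3. h''(1/3) = 32/3 > 0 ⇒ local minimum; h''(3) = -32/3 < 0 ⇒ local maximum.
The local minimum is h(1/3) = -52/81.

1/3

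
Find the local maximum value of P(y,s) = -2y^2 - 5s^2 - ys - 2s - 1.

∂P/∂y = -4y - s = 0 and ∂P/∂s = -y - 10s - 2 = 0, so (y, s) = (2/39, -8/39).
The Hessian has P_{yy} = -4, P_{ss} = -10, P_{ys} = -1, giving D = 39 > 0 with P_{yy} < 0, so the point is a local maximum.
P(2/39, -8/39) = -31/39.

-31/39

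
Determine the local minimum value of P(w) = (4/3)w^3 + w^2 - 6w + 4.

Critical points: P'(w) = 4w^2 + 2w - 6 vanishes at w = -3/2, 1.
Since P''(w) = 8w + 2, we get P''(-3/2) = -10 < 0 ⇒ local maximum; P''(1) = 10 > 0 ⇒ local minimum.
Thus P has its local minimum at w = 1, with value 1/3.

1/3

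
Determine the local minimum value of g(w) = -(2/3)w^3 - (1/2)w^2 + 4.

Critical points: g'(w) = -2w^2 - w vanishes at w = -1/2, 0.
g''(w) = -4w - 1. g''(-1/2) = 1 > 0 ⇒ local minimum; g''(0) = -1 < 0 ⇒ local maximum.
So the local minimum value is g(-1/2) = 95/24.

95/24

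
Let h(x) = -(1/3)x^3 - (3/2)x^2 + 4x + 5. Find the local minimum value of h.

h'(x) = -x^2 - 3x + 4 = 0 at x = -4, 1.
Second-derivative test with h''(x) = -2x - 3: h''(-4) = 5 > 0 ⇒ local minimum; h''(1) = -5 < 0 ⇒ local maximum.
Thus h has its local minimum at x = -4, with value -41/3.

-41/3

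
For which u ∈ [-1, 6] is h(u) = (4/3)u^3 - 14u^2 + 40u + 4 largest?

Differentiating, h'(u) = 4u^2 - 28u + 40; which vanishes at u = 2 and u = 5.
Evaluating at the critical points and endpoints: h(-1) = -154/3, h(2) = 116/3, h(5) = 62/3, h(6) = 28.
So the maximum is h(2) = 116/3.

2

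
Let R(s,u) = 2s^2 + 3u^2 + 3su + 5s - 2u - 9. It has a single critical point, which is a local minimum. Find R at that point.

∂R/∂s = 4s + 3u + 5 = 0 and ∂R/∂u = 3s + 6u - 2 = 0, so (s, u) = (-12/5, 23/15).
The Hessian has R_{ss} = 4, R_{uu} = 6, R_{su} = 3, giving D = 15 > 0 with R_{ss} > 0, so the point is a local minimum.
R(-12/5, 23/15) = -248/15.

-248/15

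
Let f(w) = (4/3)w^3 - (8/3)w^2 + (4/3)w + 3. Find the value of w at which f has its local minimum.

1

Critical points: f'(w) = 4w^2 - (16/3)w + 4/3 vanishes at w = 1/3, 1.
f''(w) = 8w - 16/3. f''(1/3) = -8/3 < 0 ⇒ local maximum; f''(1) = 8/3 > 0 ⇒ local minimum.
Thus f has its local minimum at w = 1, with value 3.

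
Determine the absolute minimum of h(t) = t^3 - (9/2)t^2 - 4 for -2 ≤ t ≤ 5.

-30

The derivative is 3t^2 - 9t, which vanishes at t = 0 and t = 3.
Candidates: h(-2) = -30,  h(0) = -4,  h(3) = -35/2,  h(5) = 17/2.
Hence the absolute minimum is -30 at t = -2.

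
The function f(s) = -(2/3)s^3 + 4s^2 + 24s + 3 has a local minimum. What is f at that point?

Critical points: f'(s) = -2s^2 + 8s + 24 vanishes at s = -2, 6.
f''(s) = -4s + 8. f''(-2) = 16 > 0 ⇒ local minimum; f''(6) = -16 < 0 ⇒ local maximum.
Thus f has its local minimum at s = -2, with value -71/3.

-71/3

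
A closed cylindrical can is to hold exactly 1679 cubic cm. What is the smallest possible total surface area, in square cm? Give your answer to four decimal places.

782.0149

With radius r and height h, πr²h = 1679 so h = 1679/(πr²), and S(r) = 2πr² + 2πrh = 2πr² + 2·1679/r.
S'(r) = 4πr − 2·1679/r² = 0 ⇒ r³ = 1679/(2π), so r ≈ 6.4411 and h = 2r ≈ 12.8821.
S''(r) = 4π + 4·1679/r³ > 0, so this is the minimum; S ≈ 782.0149.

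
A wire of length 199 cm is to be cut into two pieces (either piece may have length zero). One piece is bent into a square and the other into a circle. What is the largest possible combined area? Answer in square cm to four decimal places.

Let x be the length used for the square. Square side x/4; circle radius (199−x)/(2π).
A(x) = (x/4)² + π·((199−x)/(2π))² = x²/16 + (199−x)²/(4π) for 0 ≤ x ≤ 199. A'(x) = x/8 − (199−x)/(2π) = 0 gives x = 4·199/(π+4) ≈ 111.4597.
A'' > 0, so the interior critical point is a minimum; the maximum is at an endpoint. A(0) = 3151.3475 and A(199) = 2475.0625, so the largest area is 3151.3475.

3151.3475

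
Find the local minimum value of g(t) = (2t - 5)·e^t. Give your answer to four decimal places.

Differentiating with the product rule gives g'(t) = (2t - 3)·e^t. Since e^t > 0, the only critical point is t = 3/2.
g''(3/2) has the same sign as 2 > 0, so this is a local minimum.
g(3/2) = (-2)·e^(3/2) ≈ -8.9634.

-8.9634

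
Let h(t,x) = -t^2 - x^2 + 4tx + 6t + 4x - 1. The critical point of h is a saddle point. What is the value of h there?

∂h/∂t = -2t + 4x + 6 = 0 and ∂h/∂x = 4t - 2x + 4 = 0, so (t, x) = (-7/3, -8/3).
The Hessian has h_{tt} = -2, h_{xx} = -2, h_{tx} = 4, giving D = -12 < 0, so the point is a saddle point.
h(-7/3, -8/3) = -40/3.

-40/3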